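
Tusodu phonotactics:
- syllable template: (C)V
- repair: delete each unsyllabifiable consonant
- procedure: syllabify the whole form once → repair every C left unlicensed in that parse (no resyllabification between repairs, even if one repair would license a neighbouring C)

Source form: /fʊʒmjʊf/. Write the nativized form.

The consonants /ʒ/, /m/, /f/ cannot be parsed into a legal (C)V syllable (no codas are permitted; onsets are limited to one consonant).
Deletion applies to /ʒ/, /m/, /f/.

fʊjʊ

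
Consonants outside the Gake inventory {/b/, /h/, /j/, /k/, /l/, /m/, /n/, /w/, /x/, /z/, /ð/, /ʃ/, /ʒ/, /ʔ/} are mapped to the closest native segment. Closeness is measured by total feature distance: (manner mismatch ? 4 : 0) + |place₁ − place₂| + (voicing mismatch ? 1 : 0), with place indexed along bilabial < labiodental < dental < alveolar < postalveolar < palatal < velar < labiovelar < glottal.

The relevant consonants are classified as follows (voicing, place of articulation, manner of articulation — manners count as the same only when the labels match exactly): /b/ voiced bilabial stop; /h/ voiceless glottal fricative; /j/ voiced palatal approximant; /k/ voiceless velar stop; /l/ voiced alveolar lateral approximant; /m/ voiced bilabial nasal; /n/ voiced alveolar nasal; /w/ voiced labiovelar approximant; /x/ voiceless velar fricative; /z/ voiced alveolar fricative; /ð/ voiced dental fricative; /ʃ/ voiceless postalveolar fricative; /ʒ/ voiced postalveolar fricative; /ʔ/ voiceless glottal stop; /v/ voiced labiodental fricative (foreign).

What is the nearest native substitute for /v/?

/ð/ is closest: same manner (fricative), place distance 1 (labiodental→dental), same voicing; total 1. Next closest is /z/ at distance 2.

ð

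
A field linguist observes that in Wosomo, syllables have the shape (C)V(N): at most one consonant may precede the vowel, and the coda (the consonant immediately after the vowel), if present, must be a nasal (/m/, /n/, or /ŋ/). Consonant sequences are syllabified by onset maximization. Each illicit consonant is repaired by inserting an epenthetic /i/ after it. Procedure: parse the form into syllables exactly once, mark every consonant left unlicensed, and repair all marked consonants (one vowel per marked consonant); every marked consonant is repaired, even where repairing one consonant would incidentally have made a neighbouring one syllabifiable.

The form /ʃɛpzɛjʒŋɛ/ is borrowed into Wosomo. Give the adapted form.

ʃɛpizɛjiʒiŋɛ

The consonants /p/, /j/, /ʒ/ cannot be parsed into a legal (C)V(N) syllable (only a nasal (/m/, /n/, or /ŋ/) is licensed in coda position; onsets are limited to one consonant).
Each unlicensed consonant becomes the onset of a new syllable: /p/ → /pi/, /j/ → /ji/, /ʒ/ → /ʒi/.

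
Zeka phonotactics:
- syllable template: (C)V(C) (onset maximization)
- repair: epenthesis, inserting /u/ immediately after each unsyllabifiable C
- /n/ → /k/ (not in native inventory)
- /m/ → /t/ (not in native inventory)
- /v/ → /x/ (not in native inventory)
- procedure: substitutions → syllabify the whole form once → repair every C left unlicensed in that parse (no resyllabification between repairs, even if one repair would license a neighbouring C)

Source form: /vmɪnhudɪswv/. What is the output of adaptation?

Substitution: /v/ → /x/, /m/ → /t/, /n/ → /k/, giving /xtɪkhudɪswx/.
Syllabifying with onset maximization leaves /x/, /w/, /x/ stranded (at most one coda consonant is licensed; onsets are limited to one consonant).
Inserting the epenthetic vowel yields /x/ → /xu/, /w/ → /wu/, /x/ → /xu/.

xutɪkhudɪswuxu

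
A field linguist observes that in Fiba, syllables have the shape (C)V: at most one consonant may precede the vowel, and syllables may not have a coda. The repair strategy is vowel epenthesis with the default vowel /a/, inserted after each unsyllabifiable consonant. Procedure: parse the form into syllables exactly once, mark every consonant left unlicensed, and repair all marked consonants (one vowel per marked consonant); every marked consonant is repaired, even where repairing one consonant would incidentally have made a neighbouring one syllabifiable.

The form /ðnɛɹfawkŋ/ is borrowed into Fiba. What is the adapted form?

ðanɛɹafawakaŋa

Syllabifying with onset maximization leaves /ð/, /ɹ/, /w/, /k/, /ŋ/ stranded (no codas are permitted; onsets are limited to one consonant).
Epenthesis after each stranded consonant: /ð/ → /ða/, /ɹ/ → /ɹa/, /w/ → /wa/, /k/ → /ka/, /ŋ/ → /ŋa/.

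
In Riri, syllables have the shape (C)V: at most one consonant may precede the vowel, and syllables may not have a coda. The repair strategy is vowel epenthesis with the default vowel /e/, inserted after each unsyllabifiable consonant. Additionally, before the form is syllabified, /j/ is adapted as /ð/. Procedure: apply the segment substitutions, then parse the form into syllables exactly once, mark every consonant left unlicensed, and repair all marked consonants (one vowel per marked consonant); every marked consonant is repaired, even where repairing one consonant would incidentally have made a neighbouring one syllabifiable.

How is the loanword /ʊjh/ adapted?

Substitution: /j/ → /ð/, giving /ʊðh/.
The consonants /ð/, /h/ cannot be parsed into a legal (C)V syllable (no codas are permitted; onsets are limited to one consonant).
Epenthesis after each stranded consonant: /ð/ → /ðe/, /h/ → /he/.

ʊðehe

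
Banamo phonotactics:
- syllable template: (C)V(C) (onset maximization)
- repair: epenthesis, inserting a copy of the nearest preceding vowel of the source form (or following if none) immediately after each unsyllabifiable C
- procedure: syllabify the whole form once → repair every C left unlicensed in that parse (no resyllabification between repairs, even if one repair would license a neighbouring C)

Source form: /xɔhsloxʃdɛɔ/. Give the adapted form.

xɔhsɔloxʃodɛɔ

Syllabifying with onset maximization leaves /s/, /ʃ/ stranded (at most one coda consonant is licensed; onsets are limited to one consonant).
Epenthesis after each stranded consonant: /s/ → /sɔ/, /ʃ/ → /ʃo/.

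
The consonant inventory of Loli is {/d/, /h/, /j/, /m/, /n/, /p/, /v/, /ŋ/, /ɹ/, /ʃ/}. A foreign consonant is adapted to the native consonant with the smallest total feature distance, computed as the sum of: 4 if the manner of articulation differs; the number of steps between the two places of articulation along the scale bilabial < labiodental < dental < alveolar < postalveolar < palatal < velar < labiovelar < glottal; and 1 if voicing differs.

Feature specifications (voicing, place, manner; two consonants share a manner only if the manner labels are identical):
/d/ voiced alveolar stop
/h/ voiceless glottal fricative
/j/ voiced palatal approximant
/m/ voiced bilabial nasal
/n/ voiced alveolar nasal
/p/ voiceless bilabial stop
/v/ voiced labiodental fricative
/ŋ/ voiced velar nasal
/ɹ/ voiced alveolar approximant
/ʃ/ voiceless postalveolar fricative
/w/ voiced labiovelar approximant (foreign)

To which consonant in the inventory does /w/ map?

j

/j/ is closest: same manner (approximant), place distance 2 (labiovelar→palatal), same voicing; total 2. Next closest is /ɹ/ at distance 4.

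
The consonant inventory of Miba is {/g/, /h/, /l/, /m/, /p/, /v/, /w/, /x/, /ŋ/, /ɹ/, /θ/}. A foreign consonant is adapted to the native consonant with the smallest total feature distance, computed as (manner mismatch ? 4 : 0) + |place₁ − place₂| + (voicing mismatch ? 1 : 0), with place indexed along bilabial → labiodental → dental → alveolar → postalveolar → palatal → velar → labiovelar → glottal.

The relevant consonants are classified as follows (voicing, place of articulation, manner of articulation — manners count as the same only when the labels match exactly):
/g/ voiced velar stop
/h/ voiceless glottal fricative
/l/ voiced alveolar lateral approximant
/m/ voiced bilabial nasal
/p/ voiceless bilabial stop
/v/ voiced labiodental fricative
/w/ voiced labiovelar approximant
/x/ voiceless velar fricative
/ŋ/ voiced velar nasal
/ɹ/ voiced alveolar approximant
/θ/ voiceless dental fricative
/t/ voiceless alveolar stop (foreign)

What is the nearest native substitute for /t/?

/p/ is closest: same manner (stop), place distance 3 (alveolar→bilabial), same voicing; total 3. Next closest is /g/ at distance 4.

p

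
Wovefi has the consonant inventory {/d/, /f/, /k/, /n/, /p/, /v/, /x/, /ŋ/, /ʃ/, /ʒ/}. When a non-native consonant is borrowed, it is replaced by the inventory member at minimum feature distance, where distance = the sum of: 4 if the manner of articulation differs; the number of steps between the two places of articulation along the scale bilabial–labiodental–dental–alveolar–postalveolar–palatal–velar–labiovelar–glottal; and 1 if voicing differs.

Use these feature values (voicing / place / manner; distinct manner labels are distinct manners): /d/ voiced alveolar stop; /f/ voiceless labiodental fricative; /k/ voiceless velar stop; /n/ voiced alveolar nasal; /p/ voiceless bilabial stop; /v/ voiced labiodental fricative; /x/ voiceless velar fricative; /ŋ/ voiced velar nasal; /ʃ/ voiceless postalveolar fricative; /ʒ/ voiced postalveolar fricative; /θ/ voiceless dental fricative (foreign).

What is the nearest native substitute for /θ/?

/f/ is closest: same manner (fricative), place distance 1 (dental→labiodental), same voicing; total 1. Next closest is /v/ at distance 2.

f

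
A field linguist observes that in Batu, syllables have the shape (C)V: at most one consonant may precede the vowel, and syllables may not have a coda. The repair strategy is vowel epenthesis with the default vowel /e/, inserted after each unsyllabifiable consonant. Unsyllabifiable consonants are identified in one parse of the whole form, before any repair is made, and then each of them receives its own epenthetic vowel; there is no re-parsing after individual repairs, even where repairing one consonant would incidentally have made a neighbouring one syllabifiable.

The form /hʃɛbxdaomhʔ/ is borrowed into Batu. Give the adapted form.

heʃɛbexedaomeheʔe

The consonants /h/, /b/, /x/, /m/, /h/, /ʔ/ cannot be parsed into a legal (C)V syllable (no codas are permitted; onsets are limited to one consonant).
Epenthesis after each stranded consonant: /h/ → /he/, /b/ → /be/, /x/ → /xe/, /m/ → /me/, /h/ → /he/, /ʔ/ → /ʔe/.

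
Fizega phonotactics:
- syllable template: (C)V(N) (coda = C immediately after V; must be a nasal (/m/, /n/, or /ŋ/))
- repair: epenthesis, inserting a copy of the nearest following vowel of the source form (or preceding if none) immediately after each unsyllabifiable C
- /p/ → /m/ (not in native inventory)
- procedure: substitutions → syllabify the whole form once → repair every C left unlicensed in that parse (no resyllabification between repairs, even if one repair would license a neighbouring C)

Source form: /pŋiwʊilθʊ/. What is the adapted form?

miŋiwʊilʊθʊ

Substitution: /p/ → /m/, giving /mŋiwʊilθʊ/.
Syllabifying with onset maximization leaves /m/, /l/ stranded (only a nasal (/m/, /n/, or /ŋ/) is licensed in coda position; onsets are limited to one consonant).
Each unlicensed consonant becomes the onset of a new syllable: /m/ → /mi/, /l/ → /lʊ/.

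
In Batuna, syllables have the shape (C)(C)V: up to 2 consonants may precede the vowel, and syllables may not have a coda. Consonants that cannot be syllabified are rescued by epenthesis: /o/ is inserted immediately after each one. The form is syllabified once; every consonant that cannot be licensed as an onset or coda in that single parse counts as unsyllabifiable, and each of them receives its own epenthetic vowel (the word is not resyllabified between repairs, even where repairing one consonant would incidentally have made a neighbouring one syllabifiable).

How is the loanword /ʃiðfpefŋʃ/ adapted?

Under (C)(C)V, the unsyllabifiable consonants are /ð/, /f/, /ŋ/, /ʃ/ (no codas are permitted; onsets may contain at most 2 consonants).
Epenthesis after each stranded consonant: /ð/ → /ðo/, /f/ → /fo/, /ŋ/ → /ŋo/, /ʃ/ → /ʃo/.

ʃiðofpefoŋoʃo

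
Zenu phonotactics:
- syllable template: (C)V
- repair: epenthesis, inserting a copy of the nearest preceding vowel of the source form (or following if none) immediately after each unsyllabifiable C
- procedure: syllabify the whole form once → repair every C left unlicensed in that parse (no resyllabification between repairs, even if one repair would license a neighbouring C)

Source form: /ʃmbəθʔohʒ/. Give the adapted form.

ʃəməbəθəʔohoʒo

The consonants /ʃ/, /m/, /θ/, /h/, /ʒ/ cannot be parsed into a legal (C)V syllable (no codas are permitted; onsets are limited to one consonant).
Inserting the epenthetic vowel yields /ʃ/ → /ʃə/, /m/ → /mə/, /θ/ → /θə/, /h/ → /ho/, /ʒ/ → /ʒo/.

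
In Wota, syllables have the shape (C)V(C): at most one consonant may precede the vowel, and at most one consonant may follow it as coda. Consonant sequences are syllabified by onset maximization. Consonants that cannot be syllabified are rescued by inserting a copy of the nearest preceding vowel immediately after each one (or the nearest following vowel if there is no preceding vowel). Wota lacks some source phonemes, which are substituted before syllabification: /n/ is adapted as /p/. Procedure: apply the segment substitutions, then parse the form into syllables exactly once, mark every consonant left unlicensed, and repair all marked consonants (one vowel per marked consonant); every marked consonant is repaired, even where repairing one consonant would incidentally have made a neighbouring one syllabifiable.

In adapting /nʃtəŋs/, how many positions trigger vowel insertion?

After substitution the input is /pʃtəŋs/.
The unsyllabifiable consonants are /p/, /ʃ/, /s/; each receives one epenthetic vowel.

3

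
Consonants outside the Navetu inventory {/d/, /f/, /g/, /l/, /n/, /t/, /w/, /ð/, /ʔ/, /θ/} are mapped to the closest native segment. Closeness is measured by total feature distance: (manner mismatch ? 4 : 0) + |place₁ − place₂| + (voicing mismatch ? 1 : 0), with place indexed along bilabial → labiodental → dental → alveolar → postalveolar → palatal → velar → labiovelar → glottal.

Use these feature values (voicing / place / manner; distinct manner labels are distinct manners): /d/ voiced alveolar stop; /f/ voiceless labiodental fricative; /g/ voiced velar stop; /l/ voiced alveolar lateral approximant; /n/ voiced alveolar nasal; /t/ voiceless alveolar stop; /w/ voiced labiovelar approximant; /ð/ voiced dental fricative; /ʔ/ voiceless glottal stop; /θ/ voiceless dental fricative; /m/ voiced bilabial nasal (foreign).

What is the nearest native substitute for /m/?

/n/ is closest: same manner (nasal), place distance 3 (bilabial→alveolar), same voicing; total 3. Next closest is /f/ at distance 6.

n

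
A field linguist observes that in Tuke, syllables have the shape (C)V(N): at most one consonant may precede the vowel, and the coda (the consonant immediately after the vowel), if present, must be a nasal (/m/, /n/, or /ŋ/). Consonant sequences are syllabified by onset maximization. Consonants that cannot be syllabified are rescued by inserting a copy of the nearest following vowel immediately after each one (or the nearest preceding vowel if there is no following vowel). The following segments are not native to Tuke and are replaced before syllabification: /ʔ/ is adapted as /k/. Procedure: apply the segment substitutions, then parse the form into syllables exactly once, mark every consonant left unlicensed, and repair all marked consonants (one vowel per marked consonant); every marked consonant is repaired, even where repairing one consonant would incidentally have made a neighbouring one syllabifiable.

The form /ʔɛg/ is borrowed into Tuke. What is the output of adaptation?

kɛgɛ

Substitution: /ʔ/ → /k/, giving /kɛg/.
Syllabifying with onset maximization leaves /g/ stranded (only a nasal (/m/, /n/, or /ŋ/) is licensed in coda position; onsets are limited to one consonant).
Inserting the epenthetic vowel yields /g/ → /gɛ/.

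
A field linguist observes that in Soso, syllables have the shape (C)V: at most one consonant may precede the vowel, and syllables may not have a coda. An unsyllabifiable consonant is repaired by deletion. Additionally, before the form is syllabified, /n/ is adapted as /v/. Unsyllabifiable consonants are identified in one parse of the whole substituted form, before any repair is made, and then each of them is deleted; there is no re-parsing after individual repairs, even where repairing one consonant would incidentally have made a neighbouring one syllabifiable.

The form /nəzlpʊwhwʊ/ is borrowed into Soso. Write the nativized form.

vəpʊwʊ

Substitution: /n/ → /v/, giving /vəzlpʊwhwʊ/.
Under (C)V, the unsyllabifiable consonants are /z/, /l/, /w/, /h/ (no codas are permitted; onsets are limited to one consonant).
Each unlicensed consonant is deleted: /z/, /l/, /w/, /h/.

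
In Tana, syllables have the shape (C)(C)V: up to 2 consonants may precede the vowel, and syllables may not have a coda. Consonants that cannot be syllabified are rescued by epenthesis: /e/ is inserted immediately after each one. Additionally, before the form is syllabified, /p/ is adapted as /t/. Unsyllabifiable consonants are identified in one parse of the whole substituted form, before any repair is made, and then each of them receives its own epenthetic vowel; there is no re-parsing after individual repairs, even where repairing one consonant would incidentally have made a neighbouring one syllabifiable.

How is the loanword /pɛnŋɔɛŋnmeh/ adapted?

Substitution: /p/ → /t/, giving /tɛnŋɔɛŋnmeh/.
Syllabifying with onset maximization leaves /ŋ/, /h/ stranded (no codas are permitted; onsets may contain at most 2 consonants).
Inserting the epenthetic vowel yields /ŋ/ → /ŋe/, /h/ → /he/.

tɛnŋɔɛŋenmehe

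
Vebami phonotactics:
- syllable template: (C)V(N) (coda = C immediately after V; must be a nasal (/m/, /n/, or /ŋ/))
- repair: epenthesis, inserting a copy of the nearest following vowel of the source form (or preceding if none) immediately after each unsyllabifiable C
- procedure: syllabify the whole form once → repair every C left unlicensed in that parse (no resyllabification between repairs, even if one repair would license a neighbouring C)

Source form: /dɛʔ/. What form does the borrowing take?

dɛʔɛ

Under (C)V(N), the unsyllabifiable consonants are /ʔ/ (only a nasal (/m/, /n/, or /ŋ/) is licensed in coda position; onsets are limited to one consonant).
Each unlicensed consonant becomes the onset of a new syllable: /ʔ/ → /ʔɛ/.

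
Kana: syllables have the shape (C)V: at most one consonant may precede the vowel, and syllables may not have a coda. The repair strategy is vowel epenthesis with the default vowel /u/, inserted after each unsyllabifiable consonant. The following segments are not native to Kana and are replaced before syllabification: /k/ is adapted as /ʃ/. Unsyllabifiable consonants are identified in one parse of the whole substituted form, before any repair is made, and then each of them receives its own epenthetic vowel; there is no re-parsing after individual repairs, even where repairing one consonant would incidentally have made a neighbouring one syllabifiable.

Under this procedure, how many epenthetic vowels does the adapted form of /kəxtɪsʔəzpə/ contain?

3

After substitution the input is /ʃəxtɪsʔəzpə/.
The unsyllabifiable consonants are /x/, /s/, /z/; each receives one epenthetic vowel.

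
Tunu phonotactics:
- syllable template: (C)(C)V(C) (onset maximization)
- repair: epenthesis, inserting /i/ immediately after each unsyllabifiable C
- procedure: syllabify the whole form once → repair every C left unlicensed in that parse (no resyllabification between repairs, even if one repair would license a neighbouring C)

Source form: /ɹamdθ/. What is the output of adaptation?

The consonants /d/, /θ/ cannot be parsed into a legal (C)(C)V(C) syllable (at most one coda consonant is licensed; onsets may contain at most 2 consonants).
Epenthesis after each stranded consonant: /d/ → /di/, /θ/ → /θi/.

ɹamdiθi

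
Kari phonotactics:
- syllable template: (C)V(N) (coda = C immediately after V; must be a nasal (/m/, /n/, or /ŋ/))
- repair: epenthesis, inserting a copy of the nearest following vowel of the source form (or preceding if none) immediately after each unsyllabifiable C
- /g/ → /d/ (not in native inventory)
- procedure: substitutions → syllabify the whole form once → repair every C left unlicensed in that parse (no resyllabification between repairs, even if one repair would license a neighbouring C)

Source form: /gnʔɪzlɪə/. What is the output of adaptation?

dɪnɪʔɪzɪlɪə

Substitution: /g/ → /d/, giving /dnʔɪzlɪə/.
The consonants /d/, /n/, /z/ cannot be parsed into a legal (C)V(N) syllable (only a nasal (/m/, /n/, or /ŋ/) is licensed in coda position; onsets are limited to one consonant).
Epenthesis after each stranded consonant: /d/ → /dɪ/, /n/ → /nɪ/, /z/ → /zɪ/.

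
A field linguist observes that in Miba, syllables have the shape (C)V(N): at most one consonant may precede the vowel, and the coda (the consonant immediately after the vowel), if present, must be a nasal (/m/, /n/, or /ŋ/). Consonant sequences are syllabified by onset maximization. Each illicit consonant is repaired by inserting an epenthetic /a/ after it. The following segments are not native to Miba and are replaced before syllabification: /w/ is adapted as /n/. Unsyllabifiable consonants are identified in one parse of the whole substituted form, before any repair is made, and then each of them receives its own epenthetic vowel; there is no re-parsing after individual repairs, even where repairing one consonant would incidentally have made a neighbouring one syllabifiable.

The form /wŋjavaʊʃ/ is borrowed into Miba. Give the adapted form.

naŋajavaʊʃa

Substitution: /w/ → /n/, giving /nŋjavaʊʃ/.
The consonants /n/, /ŋ/, /ʃ/ cannot be parsed into a legal (C)V(N) syllable (only a nasal (/m/, /n/, or /ŋ/) is licensed in coda position; onsets are limited to one consonant).
Inserting the epenthetic vowel yields /n/ → /na/, /ŋ/ → /ŋa/, /ʃ/ → /ʃa/.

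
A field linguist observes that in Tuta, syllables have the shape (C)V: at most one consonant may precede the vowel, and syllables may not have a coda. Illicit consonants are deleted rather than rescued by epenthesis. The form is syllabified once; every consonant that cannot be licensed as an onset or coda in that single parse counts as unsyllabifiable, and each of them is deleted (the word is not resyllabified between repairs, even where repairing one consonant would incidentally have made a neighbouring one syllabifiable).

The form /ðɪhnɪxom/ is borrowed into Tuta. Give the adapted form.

ðɪnɪxo

Syllabifying with onset maximization leaves /h/, /m/ stranded (no codas are permitted; onsets are limited to one consonant).
Deletion applies to /h/, /m/.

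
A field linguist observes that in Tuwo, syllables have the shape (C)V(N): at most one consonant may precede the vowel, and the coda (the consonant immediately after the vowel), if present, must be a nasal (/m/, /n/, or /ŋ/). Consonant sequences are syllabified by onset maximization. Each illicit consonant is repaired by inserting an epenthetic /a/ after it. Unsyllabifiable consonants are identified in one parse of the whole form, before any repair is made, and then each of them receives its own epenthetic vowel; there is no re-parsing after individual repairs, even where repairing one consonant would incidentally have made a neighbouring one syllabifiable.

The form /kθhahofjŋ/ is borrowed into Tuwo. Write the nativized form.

Under (C)V(N), the unsyllabifiable consonants are /k/, /θ/, /f/, /j/, /ŋ/ (only a nasal (/m/, /n/, or /ŋ/) is licensed in coda position; onsets are limited to one consonant).
Each unlicensed consonant becomes the onset of a new syllable: /k/ → /ka/, /θ/ → /θa/, /f/ → /fa/, /j/ → /ja/, /ŋ/ → /ŋa/.

kaθahahofajaŋa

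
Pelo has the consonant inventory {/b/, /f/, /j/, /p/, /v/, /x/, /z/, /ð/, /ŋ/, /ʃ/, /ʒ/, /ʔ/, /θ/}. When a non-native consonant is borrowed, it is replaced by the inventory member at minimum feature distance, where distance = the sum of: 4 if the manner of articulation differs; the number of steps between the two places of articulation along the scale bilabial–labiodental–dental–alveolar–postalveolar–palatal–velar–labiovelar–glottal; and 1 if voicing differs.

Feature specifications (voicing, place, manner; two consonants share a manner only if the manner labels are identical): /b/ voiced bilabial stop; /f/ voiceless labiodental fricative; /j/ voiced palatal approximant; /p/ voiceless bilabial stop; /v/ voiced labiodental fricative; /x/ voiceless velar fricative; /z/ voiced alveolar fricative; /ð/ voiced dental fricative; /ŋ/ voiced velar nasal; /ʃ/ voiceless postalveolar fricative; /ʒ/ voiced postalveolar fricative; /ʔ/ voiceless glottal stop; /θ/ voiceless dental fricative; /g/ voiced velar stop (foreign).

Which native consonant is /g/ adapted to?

ʔ

/ʔ/ is closest: same manner (stop), place distance 2 (velar→glottal), voicing differs (+1); total 3. Next closest is /ŋ/ at distance 4.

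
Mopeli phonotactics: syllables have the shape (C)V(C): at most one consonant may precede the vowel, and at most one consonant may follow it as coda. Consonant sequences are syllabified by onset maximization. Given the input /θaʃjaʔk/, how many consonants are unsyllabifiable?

1

The consonants /k/ cannot be parsed into a legal (C)V(C) syllable (at most one coda consonant is licensed; onsets are limited to one consonant).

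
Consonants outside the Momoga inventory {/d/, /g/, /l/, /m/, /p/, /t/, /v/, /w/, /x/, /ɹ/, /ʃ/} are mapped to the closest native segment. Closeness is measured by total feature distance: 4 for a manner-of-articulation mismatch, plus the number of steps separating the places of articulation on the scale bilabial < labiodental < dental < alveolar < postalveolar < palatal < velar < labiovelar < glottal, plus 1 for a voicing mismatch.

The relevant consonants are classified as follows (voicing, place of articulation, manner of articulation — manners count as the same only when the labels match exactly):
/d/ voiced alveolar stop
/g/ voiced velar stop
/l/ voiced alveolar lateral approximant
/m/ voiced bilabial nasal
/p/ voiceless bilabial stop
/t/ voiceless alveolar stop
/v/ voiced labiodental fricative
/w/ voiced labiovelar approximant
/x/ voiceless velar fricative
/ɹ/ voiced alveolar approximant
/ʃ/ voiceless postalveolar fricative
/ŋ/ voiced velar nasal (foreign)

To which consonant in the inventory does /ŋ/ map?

/g/ is closest: manner differs (nasal→stop, +4), place distance 0 (velar→velar), same voicing; total 4. Next closest is /w/ at distance 5.

g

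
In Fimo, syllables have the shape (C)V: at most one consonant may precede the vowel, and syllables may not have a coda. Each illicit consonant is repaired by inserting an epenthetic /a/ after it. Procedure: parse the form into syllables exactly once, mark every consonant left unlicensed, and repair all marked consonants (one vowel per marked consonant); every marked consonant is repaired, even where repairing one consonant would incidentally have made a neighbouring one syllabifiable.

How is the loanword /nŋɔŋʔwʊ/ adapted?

naŋɔŋaʔawʊ

Under (C)V, the unsyllabifiable consonants are /n/, /ŋ/, /ʔ/ (no codas are permitted; onsets are limited to one consonant).
Each unlicensed consonant becomes the onset of a new syllable: /n/ → /na/, /ŋ/ → /ŋa/, /ʔ/ → /ʔa/.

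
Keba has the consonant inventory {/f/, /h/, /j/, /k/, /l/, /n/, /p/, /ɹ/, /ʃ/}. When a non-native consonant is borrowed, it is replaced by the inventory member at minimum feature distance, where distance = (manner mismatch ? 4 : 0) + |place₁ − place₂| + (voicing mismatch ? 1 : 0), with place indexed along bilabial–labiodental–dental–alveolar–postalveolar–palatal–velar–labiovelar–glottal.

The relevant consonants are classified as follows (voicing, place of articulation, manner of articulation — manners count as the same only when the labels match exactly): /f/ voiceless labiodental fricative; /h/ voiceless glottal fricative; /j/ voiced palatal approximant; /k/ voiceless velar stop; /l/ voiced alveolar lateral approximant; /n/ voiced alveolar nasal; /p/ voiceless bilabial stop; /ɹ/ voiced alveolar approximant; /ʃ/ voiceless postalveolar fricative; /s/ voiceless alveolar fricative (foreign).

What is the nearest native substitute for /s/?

ʃ

/ʃ/ is closest: same manner (fricative), place distance 1 (alveolar→postalveolar), same voicing; total 1. Next closest is /f/ at distance 2.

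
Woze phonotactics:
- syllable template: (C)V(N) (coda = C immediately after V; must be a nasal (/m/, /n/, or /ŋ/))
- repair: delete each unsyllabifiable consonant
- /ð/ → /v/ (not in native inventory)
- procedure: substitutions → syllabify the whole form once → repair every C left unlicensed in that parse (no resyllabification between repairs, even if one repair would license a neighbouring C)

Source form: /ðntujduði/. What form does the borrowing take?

tuduvi

Substitution: /ð/ → /v/, giving /vntujduvi/.
The consonants /v/, /n/, /j/ cannot be parsed into a legal (C)V(N) syllable (only a nasal (/m/, /n/, or /ŋ/) is licensed in coda position; onsets are limited to one consonant).
Deleting the stranded consonants removes /v/, /n/, /j/.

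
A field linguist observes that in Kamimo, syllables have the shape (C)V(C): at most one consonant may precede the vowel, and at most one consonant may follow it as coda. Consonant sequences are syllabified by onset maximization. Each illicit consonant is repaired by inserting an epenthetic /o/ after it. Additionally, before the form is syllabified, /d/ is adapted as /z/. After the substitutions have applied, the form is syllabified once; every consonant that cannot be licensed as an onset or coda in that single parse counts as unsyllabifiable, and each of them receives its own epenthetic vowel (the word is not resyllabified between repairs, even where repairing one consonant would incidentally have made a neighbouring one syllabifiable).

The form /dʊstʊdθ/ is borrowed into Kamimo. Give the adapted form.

zʊstʊzθo

Substitution: /d/ → /z/, giving /zʊstʊzθ/.
Under (C)V(C), the unsyllabifiable consonants are /θ/ (at most one coda consonant is licensed; onsets are limited to one consonant).
Epenthesis after each stranded consonant: /θ/ → /θo/.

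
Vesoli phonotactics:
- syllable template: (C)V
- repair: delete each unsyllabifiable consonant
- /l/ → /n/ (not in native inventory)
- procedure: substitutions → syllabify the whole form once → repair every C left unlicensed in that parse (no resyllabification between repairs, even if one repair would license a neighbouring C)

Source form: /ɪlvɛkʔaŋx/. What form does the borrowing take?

Substitution: /l/ → /n/, giving /ɪnvɛkʔaŋx/.
Syllabifying with onset maximization leaves /n/, /k/, /ŋ/, /x/ stranded (no codas are permitted; onsets are limited to one consonant).
Deleting the stranded consonants removes /n/, /k/, /ŋ/, /x/.

ɪvɛʔa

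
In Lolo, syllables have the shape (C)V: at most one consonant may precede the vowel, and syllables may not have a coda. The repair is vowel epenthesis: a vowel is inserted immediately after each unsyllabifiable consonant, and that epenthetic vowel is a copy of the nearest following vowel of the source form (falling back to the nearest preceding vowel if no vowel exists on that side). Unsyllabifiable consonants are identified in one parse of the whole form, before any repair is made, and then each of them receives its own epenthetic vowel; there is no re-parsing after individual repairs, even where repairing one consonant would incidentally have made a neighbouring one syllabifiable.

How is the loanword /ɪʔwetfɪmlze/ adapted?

ɪʔewetɪfɪmeleze

Syllabifying with onset maximization leaves /ʔ/, /t/, /m/, /l/ stranded (no codas are permitted; onsets are limited to one consonant).
Each unlicensed consonant becomes the onset of a new syllable: /ʔ/ → /ʔe/, /t/ → /tɪ/, /m/ → /me/, /l/ → /le/.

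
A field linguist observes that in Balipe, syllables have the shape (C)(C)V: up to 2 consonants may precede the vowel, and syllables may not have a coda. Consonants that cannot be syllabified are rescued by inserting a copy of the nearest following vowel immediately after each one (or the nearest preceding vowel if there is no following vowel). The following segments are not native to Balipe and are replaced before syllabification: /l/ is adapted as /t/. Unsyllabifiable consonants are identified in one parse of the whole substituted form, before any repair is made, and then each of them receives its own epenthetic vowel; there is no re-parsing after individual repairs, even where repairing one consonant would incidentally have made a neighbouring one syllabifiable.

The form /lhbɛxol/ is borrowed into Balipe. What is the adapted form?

tɛhbɛxoto

Substitution: /l/ → /t/, giving /thbɛxot/.
Under (C)(C)V, the unsyllabifiable consonants are /t/, /t/ (no codas are permitted; onsets may contain at most 2 consonants).
Epenthesis after each stranded consonant: /t/ → /tɛ/, /t/ → /to/.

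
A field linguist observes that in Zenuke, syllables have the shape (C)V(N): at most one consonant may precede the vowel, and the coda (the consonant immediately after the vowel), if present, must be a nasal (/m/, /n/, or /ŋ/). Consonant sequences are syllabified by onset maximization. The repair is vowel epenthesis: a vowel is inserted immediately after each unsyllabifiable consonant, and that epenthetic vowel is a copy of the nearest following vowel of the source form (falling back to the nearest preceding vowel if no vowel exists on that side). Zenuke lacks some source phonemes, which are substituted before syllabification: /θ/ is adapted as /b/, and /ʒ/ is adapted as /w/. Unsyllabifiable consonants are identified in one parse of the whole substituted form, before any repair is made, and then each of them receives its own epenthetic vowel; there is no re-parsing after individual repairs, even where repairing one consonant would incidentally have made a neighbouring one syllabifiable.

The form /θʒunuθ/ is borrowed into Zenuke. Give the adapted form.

buwunubu

Substitution: /θ/ → /b/, /ʒ/ → /w/, giving /bwunub/.
Under (C)V(N), the unsyllabifiable consonants are /b/, /b/ (only a nasal (/m/, /n/, or /ŋ/) is licensed in coda position; onsets are limited to one consonant).
Epenthesis after each stranded consonant: /b/ → /bu/, /b/ → /bu/.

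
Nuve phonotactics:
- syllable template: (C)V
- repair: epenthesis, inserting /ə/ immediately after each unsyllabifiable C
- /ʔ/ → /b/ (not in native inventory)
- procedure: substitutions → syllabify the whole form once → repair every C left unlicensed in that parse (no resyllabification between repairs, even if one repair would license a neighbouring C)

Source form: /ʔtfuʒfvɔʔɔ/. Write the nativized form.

bətəfuʒəfəvɔbɔ

Substitution: /ʔ/ → /b/, giving /btfuʒfvɔbɔ/.
Syllabifying with onset maximization leaves /b/, /t/, /ʒ/, /f/ stranded (no codas are permitted; onsets are limited to one consonant).
Each unlicensed consonant becomes the onset of a new syllable: /b/ → /bə/, /t/ → /tə/, /ʒ/ → /ʒə/, /f/ → /fə/.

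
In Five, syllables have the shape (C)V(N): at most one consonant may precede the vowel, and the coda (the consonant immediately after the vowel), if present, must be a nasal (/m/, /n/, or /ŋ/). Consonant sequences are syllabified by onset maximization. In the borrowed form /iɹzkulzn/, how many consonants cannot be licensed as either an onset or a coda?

Under (C)V(N), the unsyllabifiable consonants are /ɹ/, /z/, /l/, /z/, /n/ (only a nasal (/m/, /n/, or /ŋ/) is licensed in coda position; onsets are limited to one consonant).

5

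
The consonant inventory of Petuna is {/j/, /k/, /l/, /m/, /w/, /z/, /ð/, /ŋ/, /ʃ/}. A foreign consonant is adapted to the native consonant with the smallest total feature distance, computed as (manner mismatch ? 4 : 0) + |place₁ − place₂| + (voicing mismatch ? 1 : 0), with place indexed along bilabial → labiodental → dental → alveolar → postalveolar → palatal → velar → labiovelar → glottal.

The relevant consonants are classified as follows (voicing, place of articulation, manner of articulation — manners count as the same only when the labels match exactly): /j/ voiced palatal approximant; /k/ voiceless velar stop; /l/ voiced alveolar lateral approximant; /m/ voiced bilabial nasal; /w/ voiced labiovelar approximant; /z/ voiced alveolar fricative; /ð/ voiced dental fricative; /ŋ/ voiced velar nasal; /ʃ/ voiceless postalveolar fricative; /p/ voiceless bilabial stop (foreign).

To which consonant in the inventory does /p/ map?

/m/ is closest: manner differs (stop→nasal, +4), place distance 0 (bilabial→bilabial), voicing differs (+1); total 5. Next closest is /k/ at distance 6.

m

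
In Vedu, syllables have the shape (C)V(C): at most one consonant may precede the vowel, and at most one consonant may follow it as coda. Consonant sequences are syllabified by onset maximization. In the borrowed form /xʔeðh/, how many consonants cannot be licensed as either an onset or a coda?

The consonants /x/, /h/ cannot be parsed into a legal (C)V(C) syllable (at most one coda consonant is licensed; onsets are limited to one consonant).

2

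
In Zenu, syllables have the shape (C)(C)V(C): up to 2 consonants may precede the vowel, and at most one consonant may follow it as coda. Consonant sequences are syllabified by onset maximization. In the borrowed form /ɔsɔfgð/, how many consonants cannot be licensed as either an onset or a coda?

2

Syllabifying with onset maximization leaves /g/, /ð/ stranded (at most one coda consonant is licensed; onsets may contain at most 2 consonants).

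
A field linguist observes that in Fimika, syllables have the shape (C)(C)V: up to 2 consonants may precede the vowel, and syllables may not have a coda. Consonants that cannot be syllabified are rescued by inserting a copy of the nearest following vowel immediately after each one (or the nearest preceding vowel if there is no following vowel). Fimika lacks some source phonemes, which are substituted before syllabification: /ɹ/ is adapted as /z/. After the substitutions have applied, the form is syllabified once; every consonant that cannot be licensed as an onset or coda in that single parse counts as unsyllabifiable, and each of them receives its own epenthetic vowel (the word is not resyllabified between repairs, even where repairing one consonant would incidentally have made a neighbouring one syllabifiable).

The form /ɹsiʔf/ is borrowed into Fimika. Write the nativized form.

Substitution: /ɹ/ → /z/, giving /zsiʔf/.
Under (C)(C)V, the unsyllabifiable consonants are /ʔ/, /f/ (no codas are permitted; onsets may contain at most 2 consonants).
Epenthesis after each stranded consonant: /ʔ/ → /ʔi/, /f/ → /fi/.

zsiʔifi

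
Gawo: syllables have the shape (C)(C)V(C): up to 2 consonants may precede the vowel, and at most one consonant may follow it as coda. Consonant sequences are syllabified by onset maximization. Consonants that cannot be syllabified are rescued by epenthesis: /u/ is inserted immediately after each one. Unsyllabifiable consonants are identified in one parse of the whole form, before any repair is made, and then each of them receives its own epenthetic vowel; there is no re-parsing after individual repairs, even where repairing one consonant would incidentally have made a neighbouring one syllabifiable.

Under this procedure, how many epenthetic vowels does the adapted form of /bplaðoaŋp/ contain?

The unsyllabifiable consonants are /b/, /p/; each receives one epenthetic vowel.

2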